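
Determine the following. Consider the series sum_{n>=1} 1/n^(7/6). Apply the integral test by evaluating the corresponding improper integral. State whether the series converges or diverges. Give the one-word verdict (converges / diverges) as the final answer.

Let f(x) = x^(-7/6). Then f is positive, continuous, and decreasing on [1, infinity), so the integral test applies.
Compute the improper integral int_{1}^infinity f(x) dx:
  antiderivative F(x) = -6/x^(1/6).
  As x -> infinity, F(x) -> 0 (since p = 7/6 > 1).
  So int = F(infinity) - F(1) = 0 - (-6) = 6.
  Finite, so by the integral test, the series converges.

converges


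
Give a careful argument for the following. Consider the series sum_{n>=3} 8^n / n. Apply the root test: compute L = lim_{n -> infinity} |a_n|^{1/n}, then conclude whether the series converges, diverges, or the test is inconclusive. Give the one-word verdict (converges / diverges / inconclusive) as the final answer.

Let a_n denote the general term. Form |a_n|^(1/n) and simplify:
|a_n|^(1/n) = 8/n^(1/n)
Take the limit as n -> infinity: L = 8.
Since L = 8 > 1, the root test implies divergence.

diverges


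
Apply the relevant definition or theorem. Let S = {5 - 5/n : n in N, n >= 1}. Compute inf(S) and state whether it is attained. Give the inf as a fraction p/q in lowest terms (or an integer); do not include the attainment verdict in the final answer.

Analysis:
- Values: 0, 5/2, 10/3, 15/4, ... strictly increasing.
- Minimum is 0 (n=1); inf = 0 (attained).
- 5 - 5/n -> 5 from below; sup = 5, not attained.
Conclusion: inf(S) = 0, attained in S.

0


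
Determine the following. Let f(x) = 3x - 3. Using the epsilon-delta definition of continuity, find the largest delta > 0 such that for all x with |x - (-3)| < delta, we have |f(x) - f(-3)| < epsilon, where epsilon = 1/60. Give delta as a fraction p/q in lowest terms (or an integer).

We compute f(-3) = 3*(-3) - 3 = -12.
|f(x) - f(-3)| = |3x - 3 - (-12)| = |3(x - (-3))| = 3|x - (-3)|.
We need 3|x - (-3)| < 1/60, i.e. |x - (-3)| < 1/60 / 3 = 1/180.
So any delta <= 1/180 works. Conversely, if delta > 1/180, then x = -3 + 1/180 satisfies |x - (-3)| = 1/180 < delta but |f(x) - f(-3)| = 3 * 1/180 = 1/60, which is not < 1/60; so no larger delta works.
Hence the largest such delta is 1/180.

1/180


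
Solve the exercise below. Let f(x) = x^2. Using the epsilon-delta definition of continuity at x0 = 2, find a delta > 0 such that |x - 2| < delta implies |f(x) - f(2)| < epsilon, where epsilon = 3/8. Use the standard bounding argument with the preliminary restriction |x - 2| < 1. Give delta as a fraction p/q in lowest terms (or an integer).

Factor: |x^2 - (2)^2| = |x - 2| * |x + 2|.
Impose |x - 2| < 1 first. Then |x + 2| = |(x - 2) + 2*(2)| <= |x - 2| + 2*|2| < 1 + 4 = 5.
So |x^2 - (2)^2| < delta * 5.
We need delta * 5 <= 3/8, i.e. delta <= 3/8/5 = 3/40.
Since 3/40 < 1, this is tighter than 1; take delta = 3/40.
So delta = 3/40 works.

3/40


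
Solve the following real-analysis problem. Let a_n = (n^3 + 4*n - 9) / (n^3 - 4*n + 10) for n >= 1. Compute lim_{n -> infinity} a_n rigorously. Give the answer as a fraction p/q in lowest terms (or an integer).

Divide numerator and denominator by n^3, the highest power:
numerator / n^3 = 1 + 4/n^2 - 9/n^3
denominator / n^3 = 1 - 4/n^2 + 10/n^3
As n -> infinity, all terms of the form c/n^k (k >= 1) tend to 0.
So numerator / n^3 -> 1 and denominator / n^3 -> 1.
Therefore lim a_n = 1.

1


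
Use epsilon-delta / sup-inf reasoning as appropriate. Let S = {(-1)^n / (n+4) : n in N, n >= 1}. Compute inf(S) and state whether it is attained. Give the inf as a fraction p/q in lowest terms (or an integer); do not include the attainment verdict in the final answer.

Analysis:
- Values: -1/5, 1/6, -1/7, 1/8, -1/9, ...
- Positive terms (even n): 1/(2+4), 1/(4+4), ... decreasing -> max = 1/6 (n=2).
- Negative terms (odd n): -1/(1+4), -1/(3+4), ... increasing -> min = -1/5 (n=1).
- So sup = 1/6 (attained at n=2); inf = -1/5 (attained at n=1).
Conclusion: inf(S) = -1/5, attained in S.

-1/5


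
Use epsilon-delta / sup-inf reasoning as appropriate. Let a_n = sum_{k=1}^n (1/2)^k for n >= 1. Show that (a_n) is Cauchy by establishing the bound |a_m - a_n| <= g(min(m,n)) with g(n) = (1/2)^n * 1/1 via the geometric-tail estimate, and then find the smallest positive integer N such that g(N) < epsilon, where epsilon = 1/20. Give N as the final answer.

For m > n >= 1: |a_m - a_n| = sum_{k=n+1}^m (1/2)^k < sum_{k=n+1}^infinity (1/2)^k = (1/2)^(n+1) / (1 - 1/2) = (1/2)^n * (1/2) * (2/1) = (1/2)^n * 1/1.
So g(n) = (1/2)^n / 1. Since g(n) -> 0, (a_n) is Cauchy.
Now solve g(N) < 1/20: (1/2)^N / 1 < 1/20 <=> 2^N > 1 / (1 * 1/20) = 20.
Check powers of 2: 2^4 = 16 <= 20, 2^5 = 32 > 20.
So the smallest such N is 5. Check: g(5) = 1/(1 * 32) = 1/32 < 1/20.

5


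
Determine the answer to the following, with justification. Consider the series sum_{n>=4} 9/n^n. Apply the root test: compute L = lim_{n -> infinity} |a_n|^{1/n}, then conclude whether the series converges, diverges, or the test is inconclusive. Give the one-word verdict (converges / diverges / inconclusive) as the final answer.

Let a_n denote the general term. Form |a_n|^(1/n) and simplify:
|a_n|^(1/n) = 3^(2/n)/n
Take the limit as n -> infinity: L = 0.
Since L = 0 < 1, the root test implies convergence.

converges


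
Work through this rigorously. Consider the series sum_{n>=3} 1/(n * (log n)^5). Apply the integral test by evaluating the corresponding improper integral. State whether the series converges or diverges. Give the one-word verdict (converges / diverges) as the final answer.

Let f(x) = 1/(x*log(x)^5). Then f is positive, continuous, and decreasing on [3, infinity), so the integral test applies.
Compute the improper integral int_{3}^infinity f(x) dx:
  antiderivative F(x) = -1/(4*log(x)^4).
  F(x) -> 0 as x -> infinity.  int = 0 - F(3) = 1/(4*log(3)^4) < infinity. By the integral test, the series converges.

converges


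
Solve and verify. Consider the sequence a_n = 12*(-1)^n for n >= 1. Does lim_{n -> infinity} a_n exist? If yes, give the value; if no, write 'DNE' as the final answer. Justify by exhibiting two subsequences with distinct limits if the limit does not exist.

Examine the behaviour of a_n along subsequences.
Even-n subsequence a_{2k} = 12 -> 12. Odd-n subsequence a_{2k+1} = -12 -> -12.
Since these two subsequential limits are 12 and -12, distinct, the full sequence cannot converge (a convergent sequence has all subsequences tending to the same limit). So lim a_n does not exist.

DNE


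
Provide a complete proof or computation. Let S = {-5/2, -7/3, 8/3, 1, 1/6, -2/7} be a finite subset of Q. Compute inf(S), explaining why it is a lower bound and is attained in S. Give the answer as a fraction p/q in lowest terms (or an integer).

S is finite, so inf(S) = min(S).
Sorted increasing:
-5/2, -7/3, -2/7, 1/6, 1, 8/3
The extremum is -5/2.
For every x in S, x >= -5/2. And -5/2 is in S, so it is attained.
Therefore inf(S) = -5/2.

-5/2


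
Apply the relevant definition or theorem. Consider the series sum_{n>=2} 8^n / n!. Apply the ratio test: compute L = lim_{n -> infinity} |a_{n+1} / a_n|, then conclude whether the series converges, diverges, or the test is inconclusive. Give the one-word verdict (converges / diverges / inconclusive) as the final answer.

Let a_n denote the general term. Form the ratio a_{n+1}/a_n and simplify:
a_{n+1}/a_n = 8/(n + 1)
Take the limit as n -> infinity: L = 0.
Since L = 0 < 1, the ratio test implies the series converges.

converges


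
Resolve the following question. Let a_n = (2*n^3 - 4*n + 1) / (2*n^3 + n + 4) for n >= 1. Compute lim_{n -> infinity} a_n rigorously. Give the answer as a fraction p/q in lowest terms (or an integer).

Divide numerator and denominator by n^3, the highest power:
numerator / n^3 = 2 - 4/n^2 + n^(-3)
denominator / n^3 = 2 + n^(-2) + 4/n^3
As n -> infinity, all terms of the form c/n^k (k >= 1) tend to 0.
So numerator / n^3 -> 2 and denominator / n^3 -> 2.
Therefore lim a_n = 1.

1


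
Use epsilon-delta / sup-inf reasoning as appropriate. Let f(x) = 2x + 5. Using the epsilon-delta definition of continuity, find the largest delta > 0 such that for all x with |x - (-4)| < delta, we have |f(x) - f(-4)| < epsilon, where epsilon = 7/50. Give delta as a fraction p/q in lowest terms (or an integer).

We compute f(-4) = 2*(-4) + 5 = -3.
|f(x) - f(-4)| = |2x + 5 - (-3)| = |2(x - (-4))| = 2|x - (-4)|.
We need 2|x - (-4)| < 7/50, i.e. |x - (-4)| < 7/50 / 2 = 7/100.
So any delta <= 7/100 works. Conversely, if delta > 7/100, then x = -4 + 7/100 satisfies |x - (-4)| = 7/100 < delta but |f(x) - f(-4)| = 2 * 7/100 = 7/50, which is not < 7/50; so no larger delta works.
Hence the largest such delta is 7/100.

7/100


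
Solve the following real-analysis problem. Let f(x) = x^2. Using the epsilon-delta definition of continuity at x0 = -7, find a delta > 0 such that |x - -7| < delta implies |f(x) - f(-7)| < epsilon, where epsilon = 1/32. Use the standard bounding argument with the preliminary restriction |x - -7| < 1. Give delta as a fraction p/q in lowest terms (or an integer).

Factor: |x^2 - (-7)^2| = |x - -7| * |x + -7|.
Impose |x - -7| < 1 first. Then |x + -7| = |(x - -7) + 2*(-7)| <= |x - -7| + 2*|-7| < 1 + 14 = 15.
So |x^2 - (-7)^2| < delta * 15.
We need delta * 15 <= 1/32, i.e. delta <= 1/32/15 = 1/480.
Since 1/480 < 1, this is tighter than 1; take delta = 1/480.
So delta = 1/480 works.

1/480


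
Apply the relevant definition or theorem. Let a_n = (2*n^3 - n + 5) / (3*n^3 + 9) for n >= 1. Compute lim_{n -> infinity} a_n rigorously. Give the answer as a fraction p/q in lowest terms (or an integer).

Divide numerator and denominator by n^3, the highest power:
numerator / n^3 = 2 - 1/n^2 + 5/n^3
denominator / n^3 = 3 + 9/n^3
As n -> infinity, all terms of the form c/n^k (k >= 1) tend to 0.
So numerator / n^3 -> 2 and denominator / n^3 -> 3.
Therefore lim a_n = 2/3.

2/3


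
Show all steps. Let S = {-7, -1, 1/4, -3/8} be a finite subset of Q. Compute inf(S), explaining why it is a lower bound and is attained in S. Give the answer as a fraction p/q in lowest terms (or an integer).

S is finite, so inf(S) = min(S).
Sorted increasing:
-7, -1, -3/8, 1/4
The extremum is -7.
For every x in S, x >= -7. And -7 is in S, so it is attained.
Therefore inf(S) = -7.

-7


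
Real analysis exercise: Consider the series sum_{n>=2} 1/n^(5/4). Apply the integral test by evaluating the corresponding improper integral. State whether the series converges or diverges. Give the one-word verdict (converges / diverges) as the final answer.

Let f(x) = x^(-5/4). Then f is positive, continuous, and decreasing on [2, infinity), so the integral test applies.
Compute the improper integral int_{2}^infinity f(x) dx:
  antiderivative F(x) = -4/x^(1/4).
  As x -> infinity, F(x) -> 0 (since p = 5/4 > 1).
  So int = F(infinity) - F(2) = 0 - (-2*2^(3/4)) = 2*2^(3/4).
  Finite, so by the integral test, the series converges.

converges


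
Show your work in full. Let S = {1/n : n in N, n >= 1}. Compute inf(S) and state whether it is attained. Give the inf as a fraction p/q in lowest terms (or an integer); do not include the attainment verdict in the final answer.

Analysis:
- Values: 1, 1/2, 1/3, 1/4, ... strictly decreasing.
- The maximum is 1 (n=1); sup = 1 (attained).
- The set is bounded below by 0; 1/n -> 0 so 0 is the greatest lower bound.
- 0 is not in the set, so inf = 0 is not attained.
Conclusion: inf(S) = 0, not attained in S.

0


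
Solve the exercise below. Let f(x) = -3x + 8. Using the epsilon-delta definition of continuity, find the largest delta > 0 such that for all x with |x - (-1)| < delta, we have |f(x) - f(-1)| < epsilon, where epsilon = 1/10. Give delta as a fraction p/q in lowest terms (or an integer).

We compute f(-1) = -3*(-1) + 8 = 11.
|f(x) - f(-1)| = |-3x + 8 - (11)| = |-3(x - (-1))| = 3|x - (-1)|.
We need 3|x - (-1)| < 1/10, i.e. |x - (-1)| < 1/10 / 3 = 1/30.
So any delta <= 1/30 works. Conversely, if delta > 1/30, then x = -1 + 1/30 satisfies |x - (-1)| = 1/30 < delta but |f(x) - f(-1)| = 3 * 1/30 = 1/10, which is not < 1/10; so no larger delta works.
Hence the largest such delta is 1/30.

1/30


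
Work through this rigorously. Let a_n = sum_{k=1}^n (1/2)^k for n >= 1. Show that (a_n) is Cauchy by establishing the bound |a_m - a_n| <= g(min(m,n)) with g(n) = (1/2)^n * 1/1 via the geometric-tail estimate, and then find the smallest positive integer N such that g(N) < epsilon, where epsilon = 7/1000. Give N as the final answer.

For m > n >= 1: |a_m - a_n| = sum_{k=n+1}^m (1/2)^k < sum_{k=n+1}^infinity (1/2)^k = (1/2)^(n+1) / (1 - 1/2) = (1/2)^n * (1/2) * (2/1) = (1/2)^n * 1/1.
So g(n) = (1/2)^n / 1. Since g(n) -> 0, (a_n) is Cauchy.
Now solve g(N) < 7/1000: (1/2)^N / 1 < 7/1000 <=> 2^N > 1 / (1 * 7/1000) = 1000/7.
Check powers of 2: 2^7 = 128 <= 1000/7, 2^8 = 256 > 1000/7.
So the smallest such N is 8. Check: g(8) = 1/(1 * 256) = 1/256 < 7/1000.

8


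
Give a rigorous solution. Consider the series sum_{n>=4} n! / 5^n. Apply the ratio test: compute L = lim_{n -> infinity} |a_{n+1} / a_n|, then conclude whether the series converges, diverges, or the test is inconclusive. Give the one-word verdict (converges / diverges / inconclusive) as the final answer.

Let a_n denote the general term. Form the ratio a_{n+1}/a_n and simplify:
a_{n+1}/a_n = n/5 + 1/5
Take the limit as n -> infinity: L = infinity.
Since L = infinity > 1 (or L = infinity), the ratio test implies the series diverges.

diverges


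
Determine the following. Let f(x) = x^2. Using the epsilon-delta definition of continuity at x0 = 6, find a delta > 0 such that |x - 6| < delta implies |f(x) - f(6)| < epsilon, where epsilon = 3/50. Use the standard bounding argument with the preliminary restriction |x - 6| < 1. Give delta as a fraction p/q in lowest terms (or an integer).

Factor: |x^2 - (6)^2| = |x - 6| * |x + 6|.
Impose |x - 6| < 1 first. Then |x + 6| = |(x - 6) + 2*(6)| <= |x - 6| + 2*|6| < 1 + 12 = 13.
So |x^2 - (6)^2| < delta * 13.
We need delta * 13 <= 3/50, i.e. delta <= 3/50/13 = 3/650.
Since 3/650 < 1, this is tighter than 1; take delta = 3/650.
So delta = 3/650 works.

3/650


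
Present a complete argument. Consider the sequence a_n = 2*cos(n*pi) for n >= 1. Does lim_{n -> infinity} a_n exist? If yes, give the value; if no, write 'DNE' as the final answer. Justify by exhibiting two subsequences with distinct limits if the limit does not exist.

Examine the behaviour of a_n along subsequences.
cos(n*pi) = (-1)^n, so a_n = 2*(-1)^n. a_{2k} = 2 -> 2. a_{2k+1} = -2 -> -2.
Since these two subsequential limits are 2 and -2, distinct, the full sequence cannot converge (a convergent sequence has all subsequences tending to the same limit). So lim a_n does not exist.

DNE


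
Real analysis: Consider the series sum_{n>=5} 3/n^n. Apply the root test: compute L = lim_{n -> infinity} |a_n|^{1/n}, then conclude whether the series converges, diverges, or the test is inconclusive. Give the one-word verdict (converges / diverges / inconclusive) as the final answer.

Let a_n denote the general term. Form |a_n|^(1/n) and simplify:
|a_n|^(1/n) = 3^(1/n)/n
Take the limit as n -> infinity: L = 0.
Since L = 0 < 1, the root test implies convergence.

converges


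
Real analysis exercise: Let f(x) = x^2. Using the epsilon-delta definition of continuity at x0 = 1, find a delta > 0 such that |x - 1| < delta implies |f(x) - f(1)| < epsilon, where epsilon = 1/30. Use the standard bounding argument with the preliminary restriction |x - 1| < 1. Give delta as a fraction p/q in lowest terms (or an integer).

Factor: |x^2 - (1)^2| = |x - 1| * |x + 1|.
Impose |x - 1| < 1 first. Then |x + 1| = |(x - 1) + 2*(1)| <= |x - 1| + 2*|1| < 1 + 2 = 3.
So |x^2 - (1)^2| < delta * 3.
We need delta * 3 <= 1/30, i.e. delta <= 1/30/3 = 1/90.
Since 1/90 < 1, this is tighter than 1; take delta = 1/90.
So delta = 1/90 works.

1/90


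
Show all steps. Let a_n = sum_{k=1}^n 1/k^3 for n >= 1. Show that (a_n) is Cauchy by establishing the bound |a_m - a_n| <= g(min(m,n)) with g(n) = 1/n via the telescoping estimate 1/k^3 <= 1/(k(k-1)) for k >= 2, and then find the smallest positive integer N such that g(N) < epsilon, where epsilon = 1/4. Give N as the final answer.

For m > n >= 1: |a_m - a_n| = sum_{k=n+1}^m 1/k^3.
Use 1/k^3 <= 1/(k(k-1)) = 1/(k-1) - 1/k for k >= 2 (which holds since k^3 >= k^2 >= k(k-1) for k >= 2):
sum_{k=n+1}^m 1/k^3 <= sum_{k=n+1}^m (1/(k-1) - 1/k) = 1/n - 1/m <= 1/n.
By symmetry the same bound holds with n,m swapped, so |a_m - a_n| <= 1/min(m,n) = g(min(m,n)). Since g(n) -> 0, (a_n) is Cauchy.
Now solve g(N) < 1/4: 1/N < 1/4 <=> N > 1/(1/4) = 4.
The smallest integer strictly greater than 4 is N = 5.
Check: g(5) = 1/5 < 1/4; g(4) = 1/4 >= 1/4. So N = 5.

5


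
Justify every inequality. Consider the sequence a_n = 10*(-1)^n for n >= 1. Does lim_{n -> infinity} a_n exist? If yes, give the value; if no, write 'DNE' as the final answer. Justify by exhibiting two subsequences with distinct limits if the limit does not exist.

Examine the behaviour of a_n along subsequences.
Even-n subsequence a_{2k} = 10 -> 10. Odd-n subsequence a_{2k+1} = -10 -> -10.
Since these two subsequential limits are 10 and -10, distinct, the full sequence cannot converge (a convergent sequence has all subsequences tending to the same limit). So lim a_n does not exist.

DNE


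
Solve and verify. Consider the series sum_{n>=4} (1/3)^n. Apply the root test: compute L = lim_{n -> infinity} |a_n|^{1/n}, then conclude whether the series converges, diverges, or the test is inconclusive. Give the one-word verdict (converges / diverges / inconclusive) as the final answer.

Let a_n denote the general term. Form |a_n|^(1/n) and simplify:
|a_n|^(1/n) = 1/3
Take the limit as n -> infinity: L = 1/3.
Since L = 1/3 < 1, the root test implies convergence.

converges


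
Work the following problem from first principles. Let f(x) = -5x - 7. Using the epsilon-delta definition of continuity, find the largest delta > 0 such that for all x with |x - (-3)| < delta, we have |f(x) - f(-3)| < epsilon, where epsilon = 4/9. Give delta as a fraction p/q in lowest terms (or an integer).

We compute f(-3) = -5*(-3) - 7 = 8.
|f(x) - f(-3)| = |-5x - 7 - (8)| = |-5(x - (-3))| = 5|x - (-3)|.
We need 5|x - (-3)| < 4/9, i.e. |x - (-3)| < 4/9 / 5 = 4/45.
So any delta <= 4/45 works. Conversely, if delta > 4/45, then x = -3 + 4/45 satisfies |x - (-3)| = 4/45 < delta but |f(x) - f(-3)| = 5 * 4/45 = 4/9, which is not < 4/9; so no larger delta works.
Hence the largest such delta is 4/45.

4/45


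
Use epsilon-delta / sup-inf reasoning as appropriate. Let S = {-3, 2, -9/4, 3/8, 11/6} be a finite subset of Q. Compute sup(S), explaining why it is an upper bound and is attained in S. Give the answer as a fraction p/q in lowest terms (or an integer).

S is finite, so sup(S) = max(S).
Sorted decreasing:
2, 11/6, 3/8, -9/4, -3
The extremum is 2.
For every x in S, x <= 2. And 2 is in S, so it is attained.
Therefore sup(S) = 2.

2


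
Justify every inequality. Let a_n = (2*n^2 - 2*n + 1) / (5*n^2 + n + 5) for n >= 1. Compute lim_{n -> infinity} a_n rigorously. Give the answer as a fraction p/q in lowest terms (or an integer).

Divide numerator and denominator by n^2, the highest power:
numerator / n^2 = 2 - 2/n + n^(-2)
denominator / n^2 = 5 + 1/n + 5/n^2
As n -> infinity, all terms of the form c/n^k (k >= 1) tend to 0.
So numerator / n^2 -> 2 and denominator / n^2 -> 5.
Therefore lim a_n = 2/5.

2/5


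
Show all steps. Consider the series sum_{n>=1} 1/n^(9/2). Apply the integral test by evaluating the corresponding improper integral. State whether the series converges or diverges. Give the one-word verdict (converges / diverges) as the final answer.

Let f(x) = x^(-9/2). Then f is positive, continuous, and decreasing on [1, infinity), so the integral test applies.
Compute the improper integral int_{1}^infinity f(x) dx:
  antiderivative F(x) = -2/(7*x^(7/2)).
  As x -> infinity, F(x) -> 0 (since p = 9/2 > 1).
  So int = F(infinity) - F(1) = 0 - (-2/7) = 2/7.
  Finite, so by the integral test, the series converges.

converges


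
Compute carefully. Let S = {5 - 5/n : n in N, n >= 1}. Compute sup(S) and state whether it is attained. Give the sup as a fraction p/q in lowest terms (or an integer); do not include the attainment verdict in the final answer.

Analysis:
- Values: 0, 5/2, 10/3, 15/4, ... strictly increasing.
- Minimum is 0 (n=1); inf = 0 (attained).
- 5 - 5/n -> 5 from below; sup = 5, not attained.
Conclusion: sup(S) = 5, not attained in S.

5


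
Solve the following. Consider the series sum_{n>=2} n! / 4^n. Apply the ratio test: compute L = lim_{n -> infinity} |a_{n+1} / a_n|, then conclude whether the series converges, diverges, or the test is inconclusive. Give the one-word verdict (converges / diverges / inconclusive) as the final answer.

Let a_n denote the general term. Form the ratio a_{n+1}/a_n and simplify:
a_{n+1}/a_n = n/4 + 1/4
Take the limit as n -> infinity: L = infinity.
Since L = infinity > 1 (or L = infinity), the ratio test implies the series diverges.

diverges


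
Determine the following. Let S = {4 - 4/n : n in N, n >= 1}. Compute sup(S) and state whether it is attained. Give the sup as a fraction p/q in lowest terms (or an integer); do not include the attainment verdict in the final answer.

Analysis:
- Values: 0, 2, 8/3, 3, ... strictly increasing.
- Minimum is 0 (n=1); inf = 0 (attained).
- 4 - 4/n -> 4 from below; sup = 4, not attained.
Conclusion: sup(S) = 4, not attained in S.

4


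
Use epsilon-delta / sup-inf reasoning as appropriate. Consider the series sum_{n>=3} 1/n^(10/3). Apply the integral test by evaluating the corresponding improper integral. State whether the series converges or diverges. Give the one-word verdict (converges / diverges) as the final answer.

Let f(x) = x^(-10/3). Then f is positive, continuous, and decreasing on [3, infinity), so the integral test applies.
Compute the improper integral int_{3}^infinity f(x) dx:
  antiderivative F(x) = -3/(7*x^(7/3)).
  As x -> infinity, F(x) -> 0 (since p = 10/3 > 1).
  So int = F(infinity) - F(3) = 0 - (-3^(2/3)/63) = 3^(2/3)/63.
  Finite, so by the integral test, the series converges.

converges


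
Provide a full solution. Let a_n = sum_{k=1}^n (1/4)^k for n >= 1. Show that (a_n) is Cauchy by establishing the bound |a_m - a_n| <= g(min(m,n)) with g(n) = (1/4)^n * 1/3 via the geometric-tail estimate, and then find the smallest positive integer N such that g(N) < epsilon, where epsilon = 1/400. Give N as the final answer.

For m > n >= 1: |a_m - a_n| = sum_{k=n+1}^m (1/4)^k < sum_{k=n+1}^infinity (1/4)^k = (1/4)^(n+1) / (1 - 1/4) = (1/4)^n * (1/4) * (4/3) = (1/4)^n * 1/3.
So g(n) = (1/4)^n / 3. Since g(n) -> 0, (a_n) is Cauchy.
Now solve g(N) < 1/400: (1/4)^N / 3 < 1/400 <=> 4^N > 1 / (3 * 1/400) = 400/3.
Check powers of 4: 4^3 = 64 <= 400/3, 4^4 = 256 > 400/3.
So the smallest such N is 4. Check: g(4) = 1/(3 * 256) = 1/768 < 1/400.

4


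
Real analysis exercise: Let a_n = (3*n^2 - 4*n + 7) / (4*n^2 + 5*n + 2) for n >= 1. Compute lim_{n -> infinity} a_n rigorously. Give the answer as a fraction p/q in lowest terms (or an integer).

Divide numerator and denominator by n^2, the highest power:
numerator / n^2 = 3 - 4/n + 7/n^2
denominator / n^2 = 4 + 5/n + 2/n^2
As n -> infinity, all terms of the form c/n^k (k >= 1) tend to 0.
So numerator / n^2 -> 3 and denominator / n^2 -> 4.
Therefore lim a_n = 3/4.

3/4


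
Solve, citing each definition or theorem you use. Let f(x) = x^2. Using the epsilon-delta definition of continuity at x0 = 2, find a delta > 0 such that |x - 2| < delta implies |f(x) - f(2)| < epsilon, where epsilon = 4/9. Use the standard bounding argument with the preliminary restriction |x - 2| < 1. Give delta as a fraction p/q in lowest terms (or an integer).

Factor: |x^2 - (2)^2| = |x - 2| * |x + 2|.
Impose |x - 2| < 1 first. Then |x + 2| = |(x - 2) + 2*(2)| <= |x - 2| + 2*|2| < 1 + 4 = 5.
So |x^2 - (2)^2| < delta * 5.
We need delta * 5 <= 4/9, i.e. delta <= 4/9/5 = 4/45.
Since 4/45 < 1, this is tighter than 1; take delta = 4/45.
So delta = 4/45 works.

4/45


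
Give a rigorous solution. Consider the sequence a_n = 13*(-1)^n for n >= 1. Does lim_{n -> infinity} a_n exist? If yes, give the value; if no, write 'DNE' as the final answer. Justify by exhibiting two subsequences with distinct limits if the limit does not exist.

Examine the behaviour of a_n along subsequences.
Even-n subsequence a_{2k} = 13 -> 13. Odd-n subsequence a_{2k+1} = -13 -> -13.
Since these two subsequential limits are 13 and -13, distinct, the full sequence cannot converge (a convergent sequence has all subsequences tending to the same limit). So lim a_n does not exist.

DNE


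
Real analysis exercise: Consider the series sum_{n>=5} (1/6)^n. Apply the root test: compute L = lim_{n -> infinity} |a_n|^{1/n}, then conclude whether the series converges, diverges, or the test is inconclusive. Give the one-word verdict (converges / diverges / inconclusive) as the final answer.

Let a_n denote the general term. Form |a_n|^(1/n) and simplify:
|a_n|^(1/n) = 1/6
Take the limit as n -> infinity: L = 1/6.
Since L = 1/6 < 1, the root test implies convergence.

converges


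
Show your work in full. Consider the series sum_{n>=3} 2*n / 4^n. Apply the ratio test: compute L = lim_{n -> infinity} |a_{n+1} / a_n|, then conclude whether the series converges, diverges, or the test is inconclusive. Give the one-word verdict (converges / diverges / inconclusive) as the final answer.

Let a_n denote the general term. Form the ratio a_{n+1}/a_n and simplify:
a_{n+1}/a_n = (n + 1)/(4*n)
Take the limit as n -> infinity: L = 1/4.
Since L = 1/4 < 1, the ratio test implies the series converges.

converges


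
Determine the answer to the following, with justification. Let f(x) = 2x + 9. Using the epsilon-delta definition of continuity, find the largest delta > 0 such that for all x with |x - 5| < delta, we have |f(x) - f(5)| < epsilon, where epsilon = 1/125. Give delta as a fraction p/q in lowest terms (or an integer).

We compute f(5) = 2*(5) + 9 = 19.
|f(x) - f(5)| = |2x + 9 - (19)| = |2(x - 5)| = 2|x - 5|.
We need 2|x - 5| < 1/125, i.e. |x - 5| < 1/125 / 2 = 1/250.
So any delta <= 1/250 works. Conversely, if delta > 1/250, then x = 5 + 1/250 satisfies |x - 5| = 1/250 < delta but |f(x) - f(5)| = 2 * 1/250 = 1/125, which is not < 1/125; so no larger delta works.
Hence the largest such delta is 1/250.

1/250


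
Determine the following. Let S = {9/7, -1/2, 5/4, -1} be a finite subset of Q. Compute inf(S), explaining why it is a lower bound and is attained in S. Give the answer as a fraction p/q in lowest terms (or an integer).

S is finite, so inf(S) = min(S).
Sorted increasing:
-1, -1/2, 5/4, 9/7
The extremum is -1.
For every x in S, x >= -1. And -1 is in S, so it is attained.
Therefore inf(S) = -1.

-1


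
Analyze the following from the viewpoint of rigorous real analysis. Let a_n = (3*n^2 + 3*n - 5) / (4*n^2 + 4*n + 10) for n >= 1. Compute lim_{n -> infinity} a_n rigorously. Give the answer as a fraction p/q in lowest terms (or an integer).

Divide numerator and denominator by n^2, the highest power:
numerator / n^2 = 3 + 3/n - 5/n^2
denominator / n^2 = 4 + 4/n + 10/n^2
As n -> infinity, all terms of the form c/n^k (k >= 1) tend to 0.
So numerator / n^2 -> 3 and denominator / n^2 -> 4.
Therefore lim a_n = 3/4.

3/4


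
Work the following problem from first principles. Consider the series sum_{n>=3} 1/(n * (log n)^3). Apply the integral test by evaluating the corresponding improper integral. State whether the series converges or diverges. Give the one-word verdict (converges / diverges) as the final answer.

Let f(x) = 1/(x*log(x)^3). Then f is positive, continuous, and decreasing on [3, infinity), so the integral test applies.
Compute the improper integral int_{3}^infinity f(x) dx:
  antiderivative F(x) = -1/(2*log(x)^2).
  F(x) -> 0 as x -> infinity.  int = 0 - F(3) = 1/(2*log(3)^2) < infinity. By the integral test, the series converges.

converges


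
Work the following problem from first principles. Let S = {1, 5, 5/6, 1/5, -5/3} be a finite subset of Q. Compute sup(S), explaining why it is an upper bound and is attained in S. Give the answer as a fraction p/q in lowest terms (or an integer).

S is finite, so sup(S) = max(S).
Sorted decreasing:
5, 1, 5/6, 1/5, -5/3
The extremum is 5.
For every x in S, x <= 5. And 5 is in S, so it is attained.
Therefore sup(S) = 5.

5


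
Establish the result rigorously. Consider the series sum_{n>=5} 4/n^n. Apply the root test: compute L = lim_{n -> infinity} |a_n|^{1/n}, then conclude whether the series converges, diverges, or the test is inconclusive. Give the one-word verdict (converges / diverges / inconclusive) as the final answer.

Let a_n denote the general term. Form |a_n|^(1/n) and simplify:
|a_n|^(1/n) = 2^(2/n)/n
Take the limit as n -> infinity: L = 0.
Since L = 0 < 1, the root test implies convergence.

converges


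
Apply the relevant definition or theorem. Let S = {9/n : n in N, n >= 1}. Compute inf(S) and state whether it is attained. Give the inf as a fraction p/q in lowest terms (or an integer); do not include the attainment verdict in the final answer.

Analysis:
- Values: 9, 9/2, 3, 9/4, ... strictly decreasing.
- The maximum is 9 (n=1); sup = 9 (attained).
- The set is bounded below by 0; 9/n -> 0 so 0 is the greatest lower bound.
- 0 is not in the set, so inf = 0 is not attained.
Conclusion: inf(S) = 0, not attained in S.

0


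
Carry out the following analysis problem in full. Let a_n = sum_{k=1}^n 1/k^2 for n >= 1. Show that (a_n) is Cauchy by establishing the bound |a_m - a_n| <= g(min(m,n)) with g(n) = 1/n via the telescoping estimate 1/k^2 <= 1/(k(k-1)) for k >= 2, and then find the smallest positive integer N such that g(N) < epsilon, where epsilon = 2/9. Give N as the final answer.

For m > n >= 1: |a_m - a_n| = sum_{k=n+1}^m 1/k^2.
Use 1/k^2 <= 1/(k(k-1)) = 1/(k-1) - 1/k for k >= 2:
sum_{k=n+1}^m 1/k^2 <= sum_{k=n+1}^m (1/(k-1) - 1/k) = 1/n - 1/m <= 1/n.
By symmetry the same bound holds with n,m swapped, so |a_m - a_n| <= 1/min(m,n) = g(min(m,n)). Since g(n) -> 0, (a_n) is Cauchy.
Now solve g(N) < 2/9: 1/N < 2/9 <=> N > 1/(2/9) = 9/2.
The smallest integer strictly greater than 9/2 is N = 5.
Check: g(5) = 1/5 < 2/9; g(4) = 1/4 >= 2/9. So N = 5.

5


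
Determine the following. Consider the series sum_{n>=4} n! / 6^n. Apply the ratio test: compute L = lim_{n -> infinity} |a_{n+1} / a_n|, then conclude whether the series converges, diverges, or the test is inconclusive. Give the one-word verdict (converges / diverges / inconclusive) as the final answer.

Let a_n denote the general term. Form the ratio a_{n+1}/a_n and simplify:
a_{n+1}/a_n = n/6 + 1/6
Take the limit as n -> infinity: L = infinity.
Since L = infinity > 1 (or L = infinity), the ratio test implies the series diverges.

diverges


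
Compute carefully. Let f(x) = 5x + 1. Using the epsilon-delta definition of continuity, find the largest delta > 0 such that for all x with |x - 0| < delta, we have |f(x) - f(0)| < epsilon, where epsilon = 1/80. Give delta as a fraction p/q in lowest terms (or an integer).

We compute f(0) = 5*(0) + 1 = 1.
|f(x) - f(0)| = |5x + 1 - (1)| = |5(x - 0)| = 5|x - 0|.
We need 5|x - 0| < 1/80, i.e. |x - 0| < 1/80 / 5 = 1/400.
So any delta <= 1/400 works. Conversely, if delta > 1/400, then x = 0 + 1/400 satisfies |x - 0| = 1/400 < delta but |f(x) - f(0)| = 5 * 1/400 = 1/80, which is not < 1/80; so no larger delta works.
Hence the largest such delta is 1/400.

1/400


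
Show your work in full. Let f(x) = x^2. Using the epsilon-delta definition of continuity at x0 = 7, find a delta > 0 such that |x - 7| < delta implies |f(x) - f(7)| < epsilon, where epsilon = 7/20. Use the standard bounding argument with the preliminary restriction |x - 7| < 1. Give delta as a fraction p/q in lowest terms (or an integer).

Factor: |x^2 - (7)^2| = |x - 7| * |x + 7|.
Impose |x - 7| < 1 first. Then |x + 7| = |(x - 7) + 2*(7)| <= |x - 7| + 2*|7| < 1 + 14 = 15.
So |x^2 - (7)^2| < delta * 15.
We need delta * 15 <= 7/20, i.e. delta <= 7/20/15 = 7/300.
Since 7/300 < 1, this is tighter than 1; take delta = 7/300.
So delta = 7/300 works.

7/300


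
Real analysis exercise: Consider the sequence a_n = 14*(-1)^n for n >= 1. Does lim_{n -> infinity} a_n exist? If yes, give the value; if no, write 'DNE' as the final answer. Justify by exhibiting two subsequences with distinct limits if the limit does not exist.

Examine the behaviour of a_n along subsequences.
Even-n subsequence a_{2k} = 14 -> 14. Odd-n subsequence a_{2k+1} = -14 -> -14.
Since these two subsequential limits are 14 and -14, distinct, the full sequence cannot converge (a convergent sequence has all subsequences tending to the same limit). So lim a_n does not exist.

DNE


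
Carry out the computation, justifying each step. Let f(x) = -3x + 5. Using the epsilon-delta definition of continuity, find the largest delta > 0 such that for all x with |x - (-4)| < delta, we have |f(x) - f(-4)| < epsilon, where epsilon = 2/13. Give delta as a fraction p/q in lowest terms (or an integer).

We compute f(-4) = -3*(-4) + 5 = 17.
|f(x) - f(-4)| = |-3x + 5 - (17)| = |-3(x - (-4))| = 3|x - (-4)|.
We need 3|x - (-4)| < 2/13, i.e. |x - (-4)| < 2/13 / 3 = 2/39.
So any delta <= 2/39 works. Conversely, if delta > 2/39, then x = -4 + 2/39 satisfies |x - (-4)| = 2/39 < delta but |f(x) - f(-4)| = 3 * 2/39 = 2/13, which is not < 2/13; so no larger delta works.
Hence the largest such delta is 2/39.

2/39


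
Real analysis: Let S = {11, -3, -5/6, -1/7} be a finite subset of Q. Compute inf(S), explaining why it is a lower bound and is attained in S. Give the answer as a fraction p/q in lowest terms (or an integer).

S is finite, so inf(S) = min(S).
Sorted increasing:
-3, -5/6, -1/7, 11
The extremum is -3.
For every x in S, x >= -3. And -3 is in S, so it is attained.
Therefore inf(S) = -3.

-3


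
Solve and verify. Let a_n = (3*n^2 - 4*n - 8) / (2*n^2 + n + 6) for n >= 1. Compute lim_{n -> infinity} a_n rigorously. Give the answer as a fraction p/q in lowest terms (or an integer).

Divide numerator and denominator by n^2, the highest power:
numerator / n^2 = 3 - 4/n - 8/n^2
denominator / n^2 = 2 + 1/n + 6/n^2
As n -> infinity, all terms of the form c/n^k (k >= 1) tend to 0.
So numerator / n^2 -> 3 and denominator / n^2 -> 2.
Therefore lim a_n = 3/2.

3/2


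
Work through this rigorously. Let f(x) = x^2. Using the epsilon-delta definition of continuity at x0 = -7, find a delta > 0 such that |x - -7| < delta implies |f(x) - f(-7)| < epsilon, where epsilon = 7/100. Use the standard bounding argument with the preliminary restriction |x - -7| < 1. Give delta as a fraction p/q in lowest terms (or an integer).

Factor: |x^2 - (-7)^2| = |x - -7| * |x + -7|.
Impose |x - -7| < 1 first. Then |x + -7| = |(x - -7) + 2*(-7)| <= |x - -7| + 2*|-7| < 1 + 14 = 15.
So |x^2 - (-7)^2| < delta * 15.
We need delta * 15 <= 7/100, i.e. delta <= 7/100/15 = 7/1500.
Since 7/1500 < 1, this is tighter than 1; take delta = 7/1500.
So delta = 7/1500 works.

7/1500


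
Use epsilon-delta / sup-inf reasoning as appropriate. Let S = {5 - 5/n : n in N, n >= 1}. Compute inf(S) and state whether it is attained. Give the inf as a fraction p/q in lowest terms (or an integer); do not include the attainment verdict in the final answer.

Analysis:
- Values: 0, 5/2, 10/3, 15/4, ... strictly increasing.
- Minimum is 0 (n=1); inf = 0 (attained).
- 5 - 5/n -> 5 from below; sup = 5, not attained.
Conclusion: inf(S) = 0, attained in S.

0


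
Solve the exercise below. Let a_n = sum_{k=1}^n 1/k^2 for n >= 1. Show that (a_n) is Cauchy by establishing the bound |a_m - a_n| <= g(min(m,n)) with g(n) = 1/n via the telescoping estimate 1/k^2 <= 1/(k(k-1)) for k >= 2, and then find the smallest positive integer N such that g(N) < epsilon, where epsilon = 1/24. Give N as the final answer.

For m > n >= 1: |a_m - a_n| = sum_{k=n+1}^m 1/k^2.
Use 1/k^2 <= 1/(k(k-1)) = 1/(k-1) - 1/k for k >= 2:
sum_{k=n+1}^m 1/k^2 <= sum_{k=n+1}^m (1/(k-1) - 1/k) = 1/n - 1/m <= 1/n.
By symmetry the same bound holds with n,m swapped, so |a_m - a_n| <= 1/min(m,n) = g(min(m,n)). Since g(n) -> 0, (a_n) is Cauchy.
Now solve g(N) < 1/24: 1/N < 1/24 <=> N > 1/(1/24) = 24.
The smallest integer strictly greater than 24 is N = 25.
Check: g(25) = 1/25 < 1/24; g(24) = 1/24 >= 1/24. So N = 25.

25


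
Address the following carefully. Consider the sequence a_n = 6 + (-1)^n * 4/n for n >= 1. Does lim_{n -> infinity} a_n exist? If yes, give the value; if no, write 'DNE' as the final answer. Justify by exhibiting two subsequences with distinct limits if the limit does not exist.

Examine the behaviour of a_n along subsequences.
Even-n subsequence a_{2k} = 6 + 4/(2k) -> 6. Odd-n subsequence a_{2k+1} = 6 - 4/(2k+1) -> 6. Both tend to 6, which suggests the limit is 6; verify directly.
|a_n - 6| = |(-1)^n * 4/n| = 4/n for every n >= 1.
Given epsilon > 0, choose a positive integer N > 4/epsilon. Then for all n >= N, |a_n - 6| = 4/n <= 4/N < epsilon.
So by the definition of the limit, lim a_n exists and equals 6.

6


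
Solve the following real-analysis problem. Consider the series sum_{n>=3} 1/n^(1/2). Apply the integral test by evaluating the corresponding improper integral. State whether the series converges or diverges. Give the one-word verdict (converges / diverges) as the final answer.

Let f(x) = 1/sqrt(x). Then f is positive, continuous, and decreasing on [3, infinity), so the integral test applies.
Compute the improper integral int_{3}^infinity f(x) dx:
  antiderivative F(x) = 2*sqrt(x).
  As x -> infinity, F(x) -> infinity (since p = 1/2 < 1).
  So the integral diverges. By the integral test, the series diverges.

diverges


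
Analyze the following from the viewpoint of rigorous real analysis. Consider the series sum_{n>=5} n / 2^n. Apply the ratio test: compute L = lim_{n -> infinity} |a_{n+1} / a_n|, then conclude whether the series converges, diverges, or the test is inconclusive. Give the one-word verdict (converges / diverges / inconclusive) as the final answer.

Let a_n denote the general term. Form the ratio a_{n+1}/a_n and simplify:
a_{n+1}/a_n = (n + 1)/(2*n)
Take the limit as n -> infinity: L = 1/2.
Since L = 1/2 < 1, the ratio test implies the series converges.

converges


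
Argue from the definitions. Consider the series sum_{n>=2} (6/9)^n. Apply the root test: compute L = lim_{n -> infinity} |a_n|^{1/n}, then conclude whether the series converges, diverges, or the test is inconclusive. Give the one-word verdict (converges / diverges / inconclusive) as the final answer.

Let a_n denote the general term. Form |a_n|^(1/n) and simplify:
|a_n|^(1/n) = 2/3
Take the limit as n -> infinity: L = 2/3.
Since L = 2/3 < 1, the root test implies convergence.

converges


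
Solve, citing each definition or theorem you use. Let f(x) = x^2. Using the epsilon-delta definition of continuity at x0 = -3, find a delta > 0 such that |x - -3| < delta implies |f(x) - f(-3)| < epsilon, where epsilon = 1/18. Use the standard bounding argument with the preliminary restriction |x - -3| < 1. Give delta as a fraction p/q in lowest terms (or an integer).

Factor: |x^2 - (-3)^2| = |x - -3| * |x + -3|.
Impose |x - -3| < 1 first. Then |x + -3| = |(x - -3) + 2*(-3)| <= |x - -3| + 2*|-3| < 1 + 6 = 7.
So |x^2 - (-3)^2| < delta * 7.
We need delta * 7 <= 1/18, i.e. delta <= 1/18/7 = 1/126.
Since 1/126 < 1, this is tighter than 1; take delta = 1/126.
So delta = 1/126 works.

1/126


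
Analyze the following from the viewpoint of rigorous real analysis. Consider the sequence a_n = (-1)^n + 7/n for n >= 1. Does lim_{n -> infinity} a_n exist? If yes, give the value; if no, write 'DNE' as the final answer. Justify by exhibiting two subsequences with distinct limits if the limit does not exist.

Examine the behaviour of a_n along subsequences.
a_{2k} = 1 + 7/(2k) -> 1. a_{2k+1} = -1 + 7/(2k+1) -> -1.
Since these two subsequential limits are 1 and -1, distinct, the full sequence cannot converge (a convergent sequence has all subsequences tending to the same limit). So lim a_n does not exist.

DNE
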